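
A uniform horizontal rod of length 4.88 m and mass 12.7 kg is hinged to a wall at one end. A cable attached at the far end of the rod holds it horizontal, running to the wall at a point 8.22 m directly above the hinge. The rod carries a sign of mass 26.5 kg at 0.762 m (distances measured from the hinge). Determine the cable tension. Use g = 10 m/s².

T ≈ 122 N

Take moments about the hinge.
Beam weight: 12.7 × 10 = 127 N down at 2.44 m → arm 2.44 m, τ = 127 × 2.44 = 309.9 N·m clockwise.
Sign: 26.5 × 10 = 265 N down at 0.762 m → arm 0.762 m, τ = 265 × 0.762 = 201.9 N·m clockwise.
Total clockwise load moment = 511.8 N·m.
The cable tension T acts at 4.88 m; only its component perpendicular to the rod, T sinθ, produces torque. sinθ = h/√(h²+d²) = 8.22/√(8.22²+4.88²) = 0.8599.
Setting net torque to zero: T × 4.88 × 0.8599 = 511.8 → T = 511.8 / 4.196 = 122 N.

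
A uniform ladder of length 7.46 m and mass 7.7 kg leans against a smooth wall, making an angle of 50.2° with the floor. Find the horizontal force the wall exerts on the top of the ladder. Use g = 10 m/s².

Taking torques about the foot of the ladder:
Ladder weight 7.7×10 = 77 N acts at 3.73 m along the ladder; its horizontal arm is 3.73·cos50.2° = 2.388 m → τ = 183.9 N·m clockwise.
Wall normal N acts horizontally at the top; its moment arm is the height L sinθ = 7.46·sin50.2° = 5.731 m, counterclockwise.
Balancing moments: N × 5.731 = 183.9, giving N = 32.1 N.

N_wall ≈ 32.1 N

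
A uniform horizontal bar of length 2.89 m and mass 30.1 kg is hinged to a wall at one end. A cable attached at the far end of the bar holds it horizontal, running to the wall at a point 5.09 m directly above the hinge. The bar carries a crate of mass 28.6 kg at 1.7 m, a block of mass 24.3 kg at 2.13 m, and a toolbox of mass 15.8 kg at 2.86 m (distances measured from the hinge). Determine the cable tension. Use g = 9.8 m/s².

T ≈ 737 N

Take moments about the hinge.
Beam weight: 30.1 × 9.8 = 295 N down at 1.445 m → arm 1.445 m, τ = 295 × 1.445 = 426.3 N·m clockwise.
Crate: 28.6 × 9.8 = 280.3 N down at 1.7 m → arm 1.7 m, τ = 280.3 × 1.7 = 476.5 N·m clockwise.
Block: 24.3 × 9.8 = 238.1 N down at 2.13 m → arm 2.13 m, τ = 238.1 × 2.13 = 507.2 N·m clockwise.
Toolbox: 15.8 × 9.8 = 154.8 N down at 2.86 m → arm 2.86 m, τ = 154.8 × 2.86 = 442.7 N·m clockwise.
Total clockwise load moment = 1853 N·m.
The cable tension T acts at 2.89 m; only its component perpendicular to the bar, T sinθ, produces torque. sinθ = h/√(h²+d²) = 5.09/√(5.09²+2.89²) = 0.8696.
For rotational equilibrium, T × 2.89 × 0.8696 = 1853, so T = 1853 / 2.513 = 737 N.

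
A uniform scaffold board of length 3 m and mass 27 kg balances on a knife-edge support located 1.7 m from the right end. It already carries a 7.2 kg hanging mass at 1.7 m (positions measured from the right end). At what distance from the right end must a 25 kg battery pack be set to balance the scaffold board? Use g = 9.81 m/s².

x ≈ 1.92 m from the right end

Sum moments about the knife-edge support (at 1.7 m from the right end) (the support reaction has zero arm there).
Beam weight: 27 × 9.81 = 264.9 N down at 1.5 m → arm 0.2 m, τ = 264.9 × 0.2 = 52.98 N·m clockwise.
Hanging mass: acts at the knife-edge support, moment arm 0 → no torque.
Net moment of existing loads = 52.98 N·m clockwise.
The battery pack weighs 25 × 9.81 = 245.2 N and must supply an equal counterclockwise moment, so its lever arm about the knife-edge support is 52.98 / 245.2 = 0.216 m.
That puts it at 1.7 + 0.216 = 1.92 m from the right end.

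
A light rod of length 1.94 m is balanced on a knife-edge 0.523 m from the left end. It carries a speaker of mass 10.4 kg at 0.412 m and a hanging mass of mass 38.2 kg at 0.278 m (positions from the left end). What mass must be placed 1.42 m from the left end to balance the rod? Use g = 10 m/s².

m ≈ 11.7 kg

Choose the knife-edge (at 0.523 m from the left end) as the axis so the support reaction has zero arm there.
Speaker: 10.4 × 10 = 104 N down at 0.412 m → arm 0.111 m, τ = 104 × 0.111 = 11.54 N·m counterclockwise.
Hanging mass: 38.2 × 10 = 382 N down at 0.278 m → arm 0.245 m, τ = 382 × 0.245 = 93.59 N·m counterclockwise.
Net moment of known loads = 105.1 N·m counterclockwise.
An unknown mass m at 1.42 m has arm 0.897 m; its moment is m·g·0.897 clockwise.
For rotational equilibrium, m × 10 × 0.897 = 105.1, so m = 105.1 / (10 × 0.897) = 11.7 kg.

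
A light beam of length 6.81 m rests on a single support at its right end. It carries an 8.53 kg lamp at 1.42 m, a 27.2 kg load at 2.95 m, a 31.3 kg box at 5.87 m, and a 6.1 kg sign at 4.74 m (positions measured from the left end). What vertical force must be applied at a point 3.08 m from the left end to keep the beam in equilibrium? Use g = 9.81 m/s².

F ≈ 508 N

Taking torques about the right end:
Lamp: 8.53 × 9.81 = 83.68 N down at 1.42 m → arm 5.39 m, τ = 83.68 × 5.39 = 451 N·m counterclockwise.
Load: 27.2 × 9.81 = 266.8 N down at 2.95 m → arm 3.86 m, τ = 266.8 × 3.86 = 1030 N·m counterclockwise.
Box: 31.3 × 9.81 = 307.1 N down at 5.87 m → arm 0.94 m, τ = 307.1 × 0.94 = 288.7 N·m counterclockwise.
Sign: 6.1 × 9.81 = 59.84 N down at 4.74 m → arm 2.07 m, τ = 59.84 × 2.07 = 123.9 N·m counterclockwise.
Net moment of the loads = 1894 N·m counterclockwise.
The upward force F acts at a point 3.08 m from the left end, arm 3.73 m, giving F × 3.73 clockwise.
Στ = 0 ⇒ F × 3.73 = 1894 ⇒ F = 1894 / 3.73 = 508 N.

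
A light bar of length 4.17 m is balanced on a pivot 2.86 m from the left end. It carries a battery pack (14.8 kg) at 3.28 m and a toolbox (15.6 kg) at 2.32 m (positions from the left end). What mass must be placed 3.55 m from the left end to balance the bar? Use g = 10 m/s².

Taking torques about the pivot (at 2.86 m from the left end):
Battery pack: 14.8 × 10 = 148 N down at 3.28 m → arm 0.42 m, τ = 148 × 0.42 = 62.16 N·m clockwise.
Toolbox: 15.6 × 10 = 156 N down at 2.32 m → arm 0.54 m, τ = 156 × 0.54 = 84.24 N·m counterclockwise.
Net moment of known loads = 22.08 N·m counterclockwise.
An unknown mass m at 3.55 m has arm 0.69 m; its moment is m·g·0.69 clockwise.
Στ = 0 ⇒ m × 10 × 0.69 = 22.08 ⇒ m = 22.08 / (10 × 0.69) = 3.2 kg.

m ≈ 3.2 kg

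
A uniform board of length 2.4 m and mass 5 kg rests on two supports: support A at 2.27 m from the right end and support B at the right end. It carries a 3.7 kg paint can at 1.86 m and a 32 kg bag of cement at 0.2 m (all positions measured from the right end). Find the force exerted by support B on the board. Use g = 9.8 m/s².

Taking torques about support A:
Beam weight: 5 × 9.8 = 49 N down at 1.2 m → arm 1.07 m, τ = 49 × 1.07 = 52.43 N·m clockwise.
Paint can: 3.7 × 9.8 = 36.26 N down at 1.86 m → arm 0.41 m, τ = 36.26 × 0.41 = 14.87 N·m clockwise.
Bag of cement: 32 × 9.8 = 313.6 N down at 0.2 m → arm 2.07 m, τ = 313.6 × 2.07 = 649.2 N·m clockwise.
Net load moment about support A = 716.5 N·m clockwise.
Reaction R at support B is upward at 0 m, arm 2.27 m → moment R × 2.27 counterclockwise.
Στ = 0 ⇒ R × 2.27 = 716.5 ⇒ R = 316 N.

R_B ≈ 316 N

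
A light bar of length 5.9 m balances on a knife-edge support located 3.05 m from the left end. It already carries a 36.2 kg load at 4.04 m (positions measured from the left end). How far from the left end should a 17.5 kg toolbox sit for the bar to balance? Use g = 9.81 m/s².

About the knife-edge support (at 3.05 m from the left end):
Load: 36.2 × 9.81 = 355.1 N down at 4.04 m → arm 0.99 m, τ = 355.1 × 0.99 = 351.5 N·m clockwise.
Net moment of existing loads = 351.5 N·m clockwise.
The toolbox weighs 17.5 × 9.81 = 171.7 N and must supply an equal counterclockwise moment, so its lever arm about the knife-edge support is 351.5 / 171.7 = 2.05 m.
That puts it at 3.05 − 2.05 = 1 m from the left end.

x ≈ 1 m from the left end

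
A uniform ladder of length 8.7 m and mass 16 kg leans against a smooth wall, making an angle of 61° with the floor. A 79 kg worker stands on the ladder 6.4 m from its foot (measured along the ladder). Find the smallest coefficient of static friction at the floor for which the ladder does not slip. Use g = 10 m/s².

Taking torques about the foot of the ladder:
Ladder weight 16×10 = 160 N acts at 4.35 m along the ladder; its horizontal arm is 4.35·cos61° = 2.109 m → τ = 337.4 N·m clockwise.
Worker: 79×10 = 790 N at 6.4 m → arm 3.103 m → τ = 2451 N·m clockwise.
Wall normal N acts horizontally at the top; its moment arm is the height L sinθ = 8.7·sin61° = 7.609 m, counterclockwise.
For rotational equilibrium, N × 7.609 = 2788, so N = 366.4 N.
ΣFx = 0 ⇒ f = N_wall = 366.4 N. ΣFy = 0 ⇒ N_floor = 950 N.
μ_min = f / N_floor = 366.4 / 950 = 0.386.

μ_min ≈ 0.386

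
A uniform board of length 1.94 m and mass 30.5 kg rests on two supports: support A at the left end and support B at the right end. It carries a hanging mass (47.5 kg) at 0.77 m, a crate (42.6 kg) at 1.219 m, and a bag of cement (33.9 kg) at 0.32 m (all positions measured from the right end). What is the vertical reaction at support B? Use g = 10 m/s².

R_B ≈ 880 N

Choose support A as the axis so its reaction then has zero moment arm.
Beam weight: 30.5 × 10 = 305 N down at 0.97 m → arm 0.97 m, τ = 305 × 0.97 = 295.8 N·m clockwise.
Hanging mass: 47.5 × 10 = 475 N down at 0.77 m → arm 1.17 m, τ = 475 × 1.17 = 555.8 N·m clockwise.
Crate: 42.6 × 10 = 426 N down at 1.219 m → arm 0.721 m, τ = 426 × 0.721 = 307.1 N·m clockwise.
Bag of cement: 33.9 × 10 = 339 N down at 0.32 m → arm 1.62 m, τ = 339 × 1.62 = 549.2 N·m clockwise.
Net load moment about support A = 1708 N·m clockwise.
Reaction R at support B is upward at 0 m, arm 1.94 m → moment R × 1.94 counterclockwise.
Setting net torque to zero: R × 1.94 = 1708 → R = 880 N.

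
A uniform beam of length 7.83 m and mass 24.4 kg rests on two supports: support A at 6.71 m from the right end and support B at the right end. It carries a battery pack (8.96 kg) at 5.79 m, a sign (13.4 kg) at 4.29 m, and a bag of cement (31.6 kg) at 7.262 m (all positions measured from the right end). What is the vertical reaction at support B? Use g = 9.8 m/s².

R_B ≈ 134 N

Choose support A as the axis so its reaction then has zero moment arm.
Beam weight: 24.4 × 9.8 = 239.1 N down at 3.915 m → arm 2.795 m, τ = 239.1 × 2.795 = 668.3 N·m clockwise.
Battery pack: 8.96 × 9.8 = 87.81 N down at 5.79 m → arm 0.92 m, τ = 87.81 × 0.92 = 80.79 N·m clockwise.
Sign: 13.4 × 9.8 = 131.3 N down at 4.29 m → arm 2.42 m, τ = 131.3 × 2.42 = 317.7 N·m clockwise.
Bag of cement: 31.6 × 9.8 = 309.7 N down at 7.262 m → arm 0.552 m, τ = 309.7 × 0.552 = 171 N·m counterclockwise.
Net load moment about support A = 895.8 N·m clockwise.
Reaction R at support B is upward at 0 m, arm 6.71 m → moment R × 6.71 counterclockwise.
Balancing moments: R × 6.71 = 895.8, giving R = 134 N.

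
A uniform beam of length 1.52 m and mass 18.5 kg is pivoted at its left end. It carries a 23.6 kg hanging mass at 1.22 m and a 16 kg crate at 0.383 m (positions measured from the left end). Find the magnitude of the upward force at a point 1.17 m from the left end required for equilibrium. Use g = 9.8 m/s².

Take moments about the left end.
Beam weight: 18.5 × 9.8 = 181.3 N down at 0.76 m → arm 0.76 m, τ = 181.3 × 0.76 = 137.8 N·m clockwise.
Hanging mass: 23.6 × 9.8 = 231.3 N down at 1.22 m → arm 1.22 m, τ = 231.3 × 1.22 = 282.2 N·m clockwise.
Crate: 16 × 9.8 = 156.8 N down at 0.383 m → arm 0.383 m, τ = 156.8 × 0.383 = 60.05 N·m clockwise.
Net moment of the loads = 480.1 N·m clockwise.
The upward force F acts at a point 1.17 m from the left end, arm 1.17 m, giving F × 1.17 counterclockwise.
Balancing moments: F × 1.17 = 480.1, giving F = 480.1 / 1.17 = 410 N.

F ≈ 410 N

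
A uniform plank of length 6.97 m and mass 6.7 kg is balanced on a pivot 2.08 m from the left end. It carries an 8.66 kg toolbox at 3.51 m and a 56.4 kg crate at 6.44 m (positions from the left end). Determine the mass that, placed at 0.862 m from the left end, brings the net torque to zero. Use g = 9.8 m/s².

m ≈ 220 kg

About the pivot (at 2.08 m from the left end):
Beam weight: 6.7 × 9.8 = 65.66 N down at 3.485 m → arm 1.405 m, τ = 65.66 × 1.405 = 92.25 N·m clockwise.
Toolbox: 8.66 × 9.8 = 84.87 N down at 3.51 m → arm 1.43 m, τ = 84.87 × 1.43 = 121.4 N·m clockwise.
Crate: 56.4 × 9.8 = 552.7 N down at 6.44 m → arm 4.36 m, τ = 552.7 × 4.36 = 2410 N·m clockwise.
Net moment of known loads = 2624 N·m clockwise.
An unknown mass m at 0.862 m has arm 1.218 m; its moment is m·g·1.218 counterclockwise.
Στ = 0 ⇒ m × 9.8 × 1.218 = 2624 ⇒ m = 2624 / (9.8 × 1.218) = 220 kg.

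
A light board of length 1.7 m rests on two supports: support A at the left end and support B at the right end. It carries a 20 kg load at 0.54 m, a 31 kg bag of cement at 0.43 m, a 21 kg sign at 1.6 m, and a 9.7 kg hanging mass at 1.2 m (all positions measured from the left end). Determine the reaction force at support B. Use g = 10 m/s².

About support A:
Load: 20 × 10 = 200 N down at 0.54 m → arm 0.54 m, τ = 200 × 0.54 = 108 N·m clockwise.
Bag of cement: 31 × 10 = 310 N down at 0.43 m → arm 0.43 m, τ = 310 × 0.43 = 133.3 N·m clockwise.
Sign: 21 × 10 = 210 N down at 1.6 m → arm 1.6 m, τ = 210 × 1.6 = 336 N·m clockwise.
Hanging mass: 9.7 × 10 = 97 N down at 1.2 m → arm 1.2 m, τ = 97 × 1.2 = 116.4 N·m clockwise.
Net load moment about support A = 693.7 N·m clockwise.
Reaction R at support B is upward at 1.7 m, arm 1.7 m → moment R × 1.7 counterclockwise.
For rotational equilibrium, R × 1.7 = 693.7, so R = 408 N.

R_B ≈ 408 N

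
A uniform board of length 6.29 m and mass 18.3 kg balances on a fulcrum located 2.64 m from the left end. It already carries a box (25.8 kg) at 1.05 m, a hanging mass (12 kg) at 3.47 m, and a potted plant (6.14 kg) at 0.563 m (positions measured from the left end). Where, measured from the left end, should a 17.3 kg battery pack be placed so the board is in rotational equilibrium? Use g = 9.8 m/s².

Choose the fulcrum (at 2.64 m from the left end) as the axis so the support reaction has zero arm there.
Beam weight: 18.3 × 9.8 = 179.3 N down at 3.145 m → arm 0.505 m, τ = 179.3 × 0.505 = 90.55 N·m clockwise.
Box: 25.8 × 9.8 = 252.8 N down at 1.05 m → arm 1.59 m, τ = 252.8 × 1.59 = 402 N·m counterclockwise.
Hanging mass: 12 × 9.8 = 117.6 N down at 3.47 m → arm 0.83 m, τ = 117.6 × 0.83 = 97.61 N·m clockwise.
Potted plant: 6.14 × 9.8 = 60.17 N down at 0.563 m → arm 2.077 m, τ = 60.17 × 2.077 = 125 N·m counterclockwise.
Net moment of existing loads = 338.8 N·m counterclockwise.
The battery pack weighs 17.3 × 9.8 = 169.5 N and must supply an equal clockwise moment, so its lever arm about the fulcrum is 338.8 / 169.5 = 2 m.
That puts it at 2.64 + 2 = 4.64 m from the left end.

x ≈ 4.64 m from the left end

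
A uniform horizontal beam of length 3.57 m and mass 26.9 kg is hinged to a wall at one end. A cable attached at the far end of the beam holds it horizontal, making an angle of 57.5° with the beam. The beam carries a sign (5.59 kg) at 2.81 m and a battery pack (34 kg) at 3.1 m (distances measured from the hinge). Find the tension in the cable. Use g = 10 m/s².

Take moments about the hinge.
Beam weight: 26.9 × 10 = 269 N down at 1.785 m → arm 1.785 m, τ = 269 × 1.785 = 480.2 N·m clockwise.
Sign: 5.59 × 10 = 55.9 N down at 2.81 m → arm 2.81 m, τ = 55.9 × 2.81 = 157.1 N·m clockwise.
Battery pack: 34 × 10 = 340 N down at 3.1 m → arm 3.1 m, τ = 340 × 3.1 = 1054 N·m clockwise.
Total clockwise load moment = 1691 N·m.
The cable tension T acts at 3.57 m; only its component perpendicular to the beam, T sinθ, produces torque. sin 57.5° = 0.8434.
Balancing moments: T × 3.57 × 0.8434 = 1691, giving T = 1691 / 3.011 = 562 N.

T ≈ 562 N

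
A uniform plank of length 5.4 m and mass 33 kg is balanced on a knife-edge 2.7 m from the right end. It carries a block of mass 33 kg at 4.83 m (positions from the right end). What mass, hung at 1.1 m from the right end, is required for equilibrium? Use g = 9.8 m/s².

About the knife-edge (at 2.7 m from the right end):
Beam weight: acts at the knife-edge, moment arm 0 → no torque.
Block: 33 × 9.8 = 323.4 N down at 4.83 m → arm 2.13 m, τ = 323.4 × 2.13 = 688.8 N·m counterclockwise.
Net moment of known loads = 688.8 N·m counterclockwise.
An unknown mass m at 1.1 m has arm 1.6 m; its moment is m·g·1.6 clockwise.
For rotational equilibrium, m × 9.8 × 1.6 = 688.8, so m = 688.8 / (9.8 × 1.6) = 43.9 kg.

m ≈ 43.9 kg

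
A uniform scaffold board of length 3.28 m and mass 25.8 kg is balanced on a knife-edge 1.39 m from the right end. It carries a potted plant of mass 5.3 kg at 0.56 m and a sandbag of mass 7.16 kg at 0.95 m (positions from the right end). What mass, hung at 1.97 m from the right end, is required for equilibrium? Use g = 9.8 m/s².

Take moments about the knife-edge (at 1.39 m from the right end).
Beam weight: 25.8 × 9.8 = 252.8 N down at 1.64 m → arm 0.25 m, τ = 252.8 × 0.25 = 63.2 N·m counterclockwise.
Potted plant: 5.3 × 9.8 = 51.94 N down at 0.56 m → arm 0.83 m, τ = 51.94 × 0.83 = 43.11 N·m clockwise.
Sandbag: 7.16 × 9.8 = 70.17 N down at 0.95 m → arm 0.44 m, τ = 70.17 × 0.44 = 30.87 N·m clockwise.
Net moment of known loads = 10.78 N·m clockwise.
An unknown mass m at 1.97 m has arm 0.58 m; its moment is m·g·0.58 counterclockwise.
Setting net torque to zero: m × 9.8 × 0.58 = 10.78 → m = 10.78 / (9.8 × 0.58) = 1.9 kg.

m ≈ 1.9 kg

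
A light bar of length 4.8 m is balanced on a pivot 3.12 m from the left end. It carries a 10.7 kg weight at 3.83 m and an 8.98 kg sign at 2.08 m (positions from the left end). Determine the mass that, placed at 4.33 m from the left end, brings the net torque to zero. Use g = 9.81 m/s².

Choose the pivot (at 3.12 m from the left end) as the axis so the support reaction has zero arm there.
Weight: 10.7 × 9.81 = 105 N down at 3.83 m → arm 0.71 m, τ = 105 × 0.71 = 74.55 N·m clockwise.
Sign: 8.98 × 9.81 = 88.09 N down at 2.08 m → arm 1.04 m, τ = 88.09 × 1.04 = 91.61 N·m counterclockwise.
Net moment of known loads = 17.06 N·m counterclockwise.
An unknown mass m at 4.33 m has arm 1.21 m; its moment is m·g·1.21 clockwise.
Balancing moments: m × 9.81 × 1.21 = 17.06, giving m = 17.06 / (9.81 × 1.21) = 1.44 kg.

m ≈ 1.44 kg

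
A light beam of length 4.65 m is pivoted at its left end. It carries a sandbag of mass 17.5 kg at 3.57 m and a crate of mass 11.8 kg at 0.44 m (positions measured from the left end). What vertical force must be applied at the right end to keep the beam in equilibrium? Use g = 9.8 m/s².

Take moments about the left end.
Sandbag: 17.5 × 9.8 = 171.5 N down at 3.57 m → arm 3.57 m, τ = 171.5 × 3.57 = 612.3 N·m clockwise.
Crate: 11.8 × 9.8 = 115.6 N down at 0.44 m → arm 0.44 m, τ = 115.6 × 0.44 = 50.86 N·m clockwise.
Net moment of the loads = 663.2 N·m clockwise.
The upward force F acts at the right end, arm 4.65 m, giving F × 4.65 counterclockwise.
For rotational equilibrium, F × 4.65 = 663.2, so F = 663.2 / 4.65 = 143 N.

F ≈ 143 N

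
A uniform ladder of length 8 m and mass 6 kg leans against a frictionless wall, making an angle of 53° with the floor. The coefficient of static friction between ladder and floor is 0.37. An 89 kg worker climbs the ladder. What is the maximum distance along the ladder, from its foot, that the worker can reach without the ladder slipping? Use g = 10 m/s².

About the foot of the ladder:
Ladder weight 6×10 = 60 N acts at 4 m along the ladder; its horizontal arm is 4·cos53° = 2.407 m → τ = 144.4 N·m clockwise.
Worker weight 89×10 = 890 N at distance d → arm d·cos53° → τ = 890·d·0.6018 clockwise.
Wall normal N at the top has arm L sinθ = 6.389 m counterclockwise, so Στ = 0 gives N·6.389 = 144.4 + 535.6·d.
ΣFy = 0 ⇒ N_floor = 950 N, so the maximum friction is μ_s·N_floor = 0.37×950 = 351.5 N. ΣFx = 0 ⇒ N_wall = f, so at the slipping point N = 351.5 N.
Substituting: 351.5×6.389 = 144.4 + 535.6·d ⇒ d = (2246 − 144.4) / 535.6 = 3.92 m.

d ≈ 3.92 m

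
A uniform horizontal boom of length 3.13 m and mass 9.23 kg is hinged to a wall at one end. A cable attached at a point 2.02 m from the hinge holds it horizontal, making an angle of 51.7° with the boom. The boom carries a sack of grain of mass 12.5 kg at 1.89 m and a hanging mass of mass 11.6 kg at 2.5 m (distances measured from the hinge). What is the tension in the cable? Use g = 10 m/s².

T ≈ 423 N

Sum moments about the hinge (the unknown hinge reaction has zero arm there).
Beam weight: 9.23 × 10 = 92.3 N down at 1.565 m → arm 1.565 m, τ = 92.3 × 1.565 = 144.4 N·m clockwise.
Sack of grain: 12.5 × 10 = 125 N down at 1.89 m → arm 1.89 m, τ = 125 × 1.89 = 236.2 N·m clockwise.
Hanging mass: 11.6 × 10 = 116 N down at 2.5 m → arm 2.5 m, τ = 116 × 2.5 = 290 N·m clockwise.
Total clockwise load moment = 670.6 N·m.
The cable tension T acts at 2.02 m; only its component perpendicular to the boom, T sinθ, produces torque. sin 51.7° = 0.7848.
Balancing moments: T × 2.02 × 0.7848 = 670.6, giving T = 670.6 / 1.585 = 423 N.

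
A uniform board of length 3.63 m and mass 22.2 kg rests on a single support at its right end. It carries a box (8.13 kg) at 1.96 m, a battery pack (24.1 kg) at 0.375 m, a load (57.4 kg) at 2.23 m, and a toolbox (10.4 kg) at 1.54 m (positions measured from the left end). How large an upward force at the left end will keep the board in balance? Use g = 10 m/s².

Sum moments about the right end (the unknown pivot reaction has zero arm there).
Beam weight: 22.2 × 10 = 222 N down at 1.815 m → arm 1.815 m, τ = 222 × 1.815 = 402.9 N·m counterclockwise.
Box: 8.13 × 10 = 81.3 N down at 1.96 m → arm 1.67 m, τ = 81.3 × 1.67 = 135.8 N·m counterclockwise.
Battery pack: 24.1 × 10 = 241 N down at 0.375 m → arm 3.255 m, τ = 241 × 3.255 = 784.5 N·m counterclockwise.
Load: 57.4 × 10 = 574 N down at 2.23 m → arm 1.4 m, τ = 574 × 1.4 = 803.6 N·m counterclockwise.
Toolbox: 10.4 × 10 = 104 N down at 1.54 m → arm 2.09 m, τ = 104 × 2.09 = 217.4 N·m counterclockwise.
Net moment of the loads = 2344 N·m counterclockwise.
The upward force F acts at the left end, arm 3.63 m, giving F × 3.63 clockwise.
Στ = 0 ⇒ F × 3.63 = 2344 ⇒ F = 2344 / 3.63 = 646 N.

F ≈ 646 N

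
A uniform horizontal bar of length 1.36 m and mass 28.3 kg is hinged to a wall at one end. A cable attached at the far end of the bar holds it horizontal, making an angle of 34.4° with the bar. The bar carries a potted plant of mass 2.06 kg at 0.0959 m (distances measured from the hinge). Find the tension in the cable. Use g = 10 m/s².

Take moments about the hinge.
Beam weight: 28.3 × 10 = 283 N down at 0.68 m → arm 0.68 m, τ = 283 × 0.68 = 192.4 N·m clockwise.
Potted plant: 2.06 × 10 = 20.6 N down at 0.0959 m → arm 0.0959 m, τ = 20.6 × 0.0959 = 1.976 N·m clockwise.
Total clockwise load moment = 194.4 N·m.
The cable tension T acts at 1.36 m; only its component perpendicular to the bar, T sinθ, produces torque. sin 34.4° = 0.565.
Balancing moments: T × 1.36 × 0.565 = 194.4, giving T = 194.4 / 0.7684 = 253 N.

T ≈ 253 N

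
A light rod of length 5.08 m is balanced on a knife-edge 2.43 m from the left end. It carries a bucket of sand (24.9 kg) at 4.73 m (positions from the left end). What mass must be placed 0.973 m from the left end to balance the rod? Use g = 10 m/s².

Take moments about the knife-edge (at 2.43 m from the left end).
Bucket of sand: 24.9 × 10 = 249 N down at 4.73 m → arm 2.3 m, τ = 249 × 2.3 = 572.7 N·m clockwise.
Net moment of known loads = 572.7 N·m clockwise.
An unknown mass m at 0.973 m has arm 1.457 m; its moment is m·g·1.457 counterclockwise.
Setting net torque to zero: m × 10 × 1.457 = 572.7 → m = 572.7 / (10 × 1.457) = 39.3 kg.

m ≈ 39.3 kg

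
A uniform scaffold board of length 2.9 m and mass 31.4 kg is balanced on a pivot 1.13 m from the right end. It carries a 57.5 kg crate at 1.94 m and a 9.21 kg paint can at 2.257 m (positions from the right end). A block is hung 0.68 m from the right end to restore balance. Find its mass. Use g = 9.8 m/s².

About the pivot (at 1.13 m from the right end):
Beam weight: 31.4 × 9.8 = 307.7 N down at 1.45 m → arm 0.32 m, τ = 307.7 × 0.32 = 98.46 N·m counterclockwise.
Crate: 57.5 × 9.8 = 563.5 N down at 1.94 m → arm 0.81 m, τ = 563.5 × 0.81 = 456.4 N·m counterclockwise.
Paint can: 9.21 × 9.8 = 90.26 N down at 2.257 m → arm 1.127 m, τ = 90.26 × 1.127 = 101.7 N·m counterclockwise.
Net moment of known loads = 656.6 N·m counterclockwise.
An unknown mass m at 0.68 m has arm 0.45 m; its moment is m·g·0.45 clockwise.
Στ = 0 ⇒ m × 9.8 × 0.45 = 656.6 ⇒ m = 656.6 / (9.8 × 0.45) = 149 kg.

m ≈ 149 kg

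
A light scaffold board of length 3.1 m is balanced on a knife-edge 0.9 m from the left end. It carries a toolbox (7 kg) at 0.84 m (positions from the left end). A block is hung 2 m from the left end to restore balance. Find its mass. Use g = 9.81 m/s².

Taking torques about the knife-edge (at 0.9 m from the left end):
Toolbox: 7 × 9.81 = 68.67 N down at 0.84 m → arm 0.06 m, τ = 68.67 × 0.06 = 4.12 N·m counterclockwise.
Net moment of known loads = 4.12 N·m counterclockwise.
An unknown mass m at 2 m has arm 1.1 m; its moment is m·g·1.1 clockwise.
Balancing moments: m × 9.81 × 1.1 = 4.12, giving m = 4.12 / (9.81 × 1.1) = 0.382 kg.

m ≈ 0.382 kg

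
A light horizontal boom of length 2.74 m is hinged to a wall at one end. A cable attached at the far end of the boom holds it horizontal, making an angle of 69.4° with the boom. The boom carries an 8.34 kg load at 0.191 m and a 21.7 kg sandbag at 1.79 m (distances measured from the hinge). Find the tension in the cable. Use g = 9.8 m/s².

T ≈ 155 N

Taking torques about the hinge:
Load: 8.34 × 9.8 = 81.73 N down at 0.191 m → arm 0.191 m, τ = 81.73 × 0.191 = 15.61 N·m clockwise.
Sandbag: 21.7 × 9.8 = 212.7 N down at 1.79 m → arm 1.79 m, τ = 212.7 × 1.79 = 380.7 N·m clockwise.
Total clockwise load moment = 396.3 N·m.
The cable tension T acts at 2.74 m; only its component perpendicular to the boom, T sinθ, produces torque. sin 69.4° = 0.9361.
Setting net torque to zero: T × 2.74 × 0.9361 = 396.3 → T = 396.3 / 2.565 = 155 N.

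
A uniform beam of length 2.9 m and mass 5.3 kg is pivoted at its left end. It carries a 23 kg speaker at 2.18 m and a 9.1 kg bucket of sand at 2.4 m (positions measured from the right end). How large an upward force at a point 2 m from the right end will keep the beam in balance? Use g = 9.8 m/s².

Choose the left end as the axis so the unknown pivot reaction has zero arm there.
Beam weight: 5.3 × 9.8 = 51.94 N down at 1.45 m → arm 1.45 m, τ = 51.94 × 1.45 = 75.31 N·m clockwise.
Speaker: 23 × 9.8 = 225.4 N down at 2.18 m → arm 0.72 m, τ = 225.4 × 0.72 = 162.3 N·m clockwise.
Bucket of sand: 9.1 × 9.8 = 89.18 N down at 2.4 m → arm 0.5 m, τ = 89.18 × 0.5 = 44.59 N·m clockwise.
Net moment of the loads = 282.2 N·m clockwise.
The upward force F acts at a point 2 m from the right end, arm 0.9 m, giving F × 0.9 counterclockwise.
Balancing moments: F × 0.9 = 282.2, giving F = 282.2 / 0.9 = 314 N.

F ≈ 314 N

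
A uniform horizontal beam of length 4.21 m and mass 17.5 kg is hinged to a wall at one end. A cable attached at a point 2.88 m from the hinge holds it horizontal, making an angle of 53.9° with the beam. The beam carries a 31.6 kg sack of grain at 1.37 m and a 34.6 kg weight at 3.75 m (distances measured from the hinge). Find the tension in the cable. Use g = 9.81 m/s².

About the hinge:
Beam weight: 17.5 × 9.81 = 171.7 N down at 2.105 m → arm 2.105 m, τ = 171.7 × 2.105 = 361.4 N·m clockwise.
Sack of grain: 31.6 × 9.81 = 310 N down at 1.37 m → arm 1.37 m, τ = 310 × 1.37 = 424.7 N·m clockwise.
Weight: 34.6 × 9.81 = 339.4 N down at 3.75 m → arm 3.75 m, τ = 339.4 × 3.75 = 1273 N·m clockwise.
Total clockwise load moment = 2059 N·m.
The cable tension T acts at 2.88 m; only its component perpendicular to the beam, T sinθ, produces torque. sin 53.9° = 0.808.
Στ = 0 ⇒ T × 2.88 × 0.808 = 2059 ⇒ T = 2059 / 2.327 = 885 N.

T ≈ 885 N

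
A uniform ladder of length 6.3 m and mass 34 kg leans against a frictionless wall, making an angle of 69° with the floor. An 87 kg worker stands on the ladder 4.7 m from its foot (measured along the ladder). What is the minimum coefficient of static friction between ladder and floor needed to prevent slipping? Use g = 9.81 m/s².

μ_min ≈ 0.26

Take moments about the foot of the ladder.
Ladder weight 34×9.81 = 333.5 N acts at 3.15 m along the ladder; its horizontal arm is 3.15·cos69° = 1.129 m → τ = 376.5 N·m clockwise.
Worker: 87×9.81 = 853.5 N at 4.7 m → arm 1.684 m → τ = 1437 N·m clockwise.
Wall normal N acts horizontally at the top; its moment arm is the height L sinθ = 6.3·sin69° = 5.882 m, counterclockwise.
For rotational equilibrium, N × 5.882 = 1814, so N = 308.4 N.
ΣFx = 0 ⇒ f = N_wall = 308.4 N. ΣFy = 0 ⇒ N_floor = 1187 N.
μ_min = f / N_floor = 308.4 / 1187 = 0.26.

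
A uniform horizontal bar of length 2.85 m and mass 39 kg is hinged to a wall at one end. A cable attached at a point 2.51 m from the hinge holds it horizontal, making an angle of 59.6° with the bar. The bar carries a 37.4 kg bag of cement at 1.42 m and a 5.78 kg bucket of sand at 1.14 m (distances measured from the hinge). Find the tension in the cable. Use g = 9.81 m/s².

T ≈ 522 N

About the hinge:
Beam weight: 39 × 9.81 = 382.6 N down at 1.425 m → arm 1.425 m, τ = 382.6 × 1.425 = 545.2 N·m clockwise.
Bag of cement: 37.4 × 9.81 = 366.9 N down at 1.42 m → arm 1.42 m, τ = 366.9 × 1.42 = 521 N·m clockwise.
Bucket of sand: 5.78 × 9.81 = 56.7 N down at 1.14 m → arm 1.14 m, τ = 56.7 × 1.14 = 64.64 N·m clockwise.
Total clockwise load moment = 1131 N·m.
The cable tension T acts at 2.51 m; only its component perpendicular to the bar, T sinθ, produces torque. sin 59.6° = 0.8625.
Στ = 0 ⇒ T × 2.51 × 0.8625 = 1131 ⇒ T = 1131 / 2.165 = 522 N.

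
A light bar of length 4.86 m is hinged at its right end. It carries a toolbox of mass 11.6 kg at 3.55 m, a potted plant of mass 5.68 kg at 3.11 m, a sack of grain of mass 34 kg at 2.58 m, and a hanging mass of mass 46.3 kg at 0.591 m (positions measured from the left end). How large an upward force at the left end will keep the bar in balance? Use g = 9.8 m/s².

About the right end:
Toolbox: 11.6 × 9.8 = 113.7 N down at 3.55 m → arm 1.31 m, τ = 113.7 × 1.31 = 148.9 N·m counterclockwise.
Potted plant: 5.68 × 9.8 = 55.66 N down at 3.11 m → arm 1.75 m, τ = 55.66 × 1.75 = 97.41 N·m counterclockwise.
Sack of grain: 34 × 9.8 = 333.2 N down at 2.58 m → arm 2.28 m, τ = 333.2 × 2.28 = 759.7 N·m counterclockwise.
Hanging mass: 46.3 × 9.8 = 453.7 N down at 0.591 m → arm 4.269 m, τ = 453.7 × 4.269 = 1937 N·m counterclockwise.
Net moment of the loads = 2943 N·m counterclockwise.
The upward force F acts at the left end, arm 4.86 m, giving F × 4.86 clockwise.
Στ = 0 ⇒ F × 4.86 = 2943 ⇒ F = 2943 / 4.86 = 606 N.

F ≈ 606 N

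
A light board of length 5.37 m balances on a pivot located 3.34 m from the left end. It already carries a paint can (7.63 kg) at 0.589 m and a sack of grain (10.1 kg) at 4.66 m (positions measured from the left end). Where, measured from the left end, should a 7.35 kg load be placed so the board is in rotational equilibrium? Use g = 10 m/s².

x ≈ 4.38 m from the left end

Sum moments about the pivot (at 3.34 m from the left end) (the support reaction has zero arm there).
Paint can: 7.63 × 10 = 76.3 N down at 0.589 m → arm 2.751 m, τ = 76.3 × 2.751 = 209.9 N·m counterclockwise.
Sack of grain: 10.1 × 10 = 101 N down at 4.66 m → arm 1.32 m, τ = 101 × 1.32 = 133.3 N·m clockwise.
Net moment of existing loads = 76.6 N·m counterclockwise.
The load weighs 7.35 × 10 = 73.5 N and must supply an equal clockwise moment, so its lever arm about the pivot is 76.6 / 73.5 = 1.04 m.
That puts it at 3.34 + 1.04 = 4.38 m from the left end.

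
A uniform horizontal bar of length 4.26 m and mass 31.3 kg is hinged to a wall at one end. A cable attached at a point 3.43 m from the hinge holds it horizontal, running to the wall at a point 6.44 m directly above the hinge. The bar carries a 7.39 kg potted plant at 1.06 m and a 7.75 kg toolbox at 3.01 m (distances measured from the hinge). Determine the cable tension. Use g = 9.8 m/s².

T ≈ 317 N

Sum moments about the hinge (the unknown hinge reaction has zero arm there).
Beam weight: 31.3 × 9.8 = 306.7 N down at 2.13 m → arm 2.13 m, τ = 306.7 × 2.13 = 653.3 N·m clockwise.
Potted plant: 7.39 × 9.8 = 72.42 N down at 1.06 m → arm 1.06 m, τ = 72.42 × 1.06 = 76.77 N·m clockwise.
Toolbox: 7.75 × 9.8 = 75.95 N down at 3.01 m → arm 3.01 m, τ = 75.95 × 3.01 = 228.6 N·m clockwise.
Total clockwise load moment = 958.7 N·m.
The cable tension T acts at 3.43 m; only its component perpendicular to the bar, T sinθ, produces torque. sinθ = h/√(h²+d²) = 6.44/√(6.44²+3.43²) = 0.8826.
For rotational equilibrium, T × 3.43 × 0.8826 = 958.7, so T = 958.7 / 3.027 = 317 N.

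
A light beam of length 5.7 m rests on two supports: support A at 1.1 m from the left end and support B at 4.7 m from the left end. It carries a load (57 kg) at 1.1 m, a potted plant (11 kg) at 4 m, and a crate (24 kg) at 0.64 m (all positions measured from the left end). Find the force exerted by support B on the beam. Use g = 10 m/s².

R_B ≈ 57.9 N

Sum moments about support A (its reaction then has zero moment arm).
Load: acts at the support A, moment arm 0 → no torque.
Potted plant: 11 × 10 = 110 N down at 4 m → arm 2.9 m, τ = 110 × 2.9 = 319 N·m clockwise.
Crate: 24 × 10 = 240 N down at 0.64 m → arm 0.46 m, τ = 240 × 0.46 = 110.4 N·m counterclockwise.
Net load moment about support A = 208.6 N·m clockwise.
Reaction R at support B is upward at 4.7 m, arm 3.6 m → moment R × 3.6 counterclockwise.
Στ = 0 ⇒ R × 3.6 = 208.6 ⇒ R = 57.9 N.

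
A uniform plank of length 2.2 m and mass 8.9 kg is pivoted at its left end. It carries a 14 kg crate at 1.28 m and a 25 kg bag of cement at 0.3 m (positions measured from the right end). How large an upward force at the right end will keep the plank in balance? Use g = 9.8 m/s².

F ≈ 313 N

Choose the left end as the axis so the unknown pivot reaction has zero arm there.
Beam weight: 8.9 × 9.8 = 87.22 N down at 1.1 m → arm 1.1 m, τ = 87.22 × 1.1 = 95.94 N·m clockwise.
Crate: 14 × 9.8 = 137.2 N down at 1.28 m → arm 0.92 m, τ = 137.2 × 0.92 = 126.2 N·m clockwise.
Bag of cement: 25 × 9.8 = 245 N down at 0.3 m → arm 1.9 m, τ = 245 × 1.9 = 465.5 N·m clockwise.
Net moment of the loads = 687.6 N·m clockwise.
The upward force F acts at the right end, arm 2.2 m, giving F × 2.2 counterclockwise.
For rotational equilibrium, F × 2.2 = 687.6, so F = 687.6 / 2.2 = 313 N.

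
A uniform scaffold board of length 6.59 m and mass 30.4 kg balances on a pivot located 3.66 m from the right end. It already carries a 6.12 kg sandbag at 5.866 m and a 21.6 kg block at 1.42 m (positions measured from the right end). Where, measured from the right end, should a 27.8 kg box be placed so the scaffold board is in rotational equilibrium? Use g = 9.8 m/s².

x ≈ 5.31 m from the right end

Taking torques about the pivot (at 3.66 m from the right end):
Beam weight: 30.4 × 9.8 = 297.9 N down at 3.295 m → arm 0.365 m, τ = 297.9 × 0.365 = 108.7 N·m clockwise.
Sandbag: 6.12 × 9.8 = 59.98 N down at 5.866 m → arm 2.206 m, τ = 59.98 × 2.206 = 132.3 N·m counterclockwise.
Block: 21.6 × 9.8 = 211.7 N down at 1.42 m → arm 2.24 m, τ = 211.7 × 2.24 = 474.2 N·m clockwise.
Net moment of existing loads = 450.6 N·m clockwise.
The box weighs 27.8 × 9.8 = 272.4 N and must supply an equal counterclockwise moment, so its lever arm about the pivot is 450.6 / 272.4 = 1.65 m.
That puts it at 3.66 + 1.65 = 5.31 m from the right end.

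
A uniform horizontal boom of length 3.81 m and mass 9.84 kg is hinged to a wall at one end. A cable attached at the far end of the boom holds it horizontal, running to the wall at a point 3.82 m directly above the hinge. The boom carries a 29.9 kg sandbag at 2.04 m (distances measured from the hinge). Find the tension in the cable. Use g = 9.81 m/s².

Choose the hinge as the axis so the unknown hinge reaction has zero arm there.
Beam weight: 9.84 × 9.81 = 96.53 N down at 1.905 m → arm 1.905 m, τ = 96.53 × 1.905 = 183.9 N·m clockwise.
Sandbag: 29.9 × 9.81 = 293.3 N down at 2.04 m → arm 2.04 m, τ = 293.3 × 2.04 = 598.3 N·m clockwise.
Total clockwise load moment = 782.2 N·m.
The cable tension T acts at 3.81 m; only its component perpendicular to the boom, T sinθ, produces torque. sinθ = h/√(h²+d²) = 3.82/√(3.82²+3.81²) = 0.708.
Στ = 0 ⇒ T × 3.81 × 0.708 = 782.2 ⇒ T = 782.2 / 2.697 = 290 N.

T ≈ 290 N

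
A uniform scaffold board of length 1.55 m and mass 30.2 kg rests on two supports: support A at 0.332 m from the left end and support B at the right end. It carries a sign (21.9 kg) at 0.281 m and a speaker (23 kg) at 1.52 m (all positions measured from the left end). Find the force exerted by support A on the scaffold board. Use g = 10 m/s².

R_A ≈ 426 N

Sum moments about support B (its reaction then has zero moment arm).
Beam weight: 30.2 × 10 = 302 N down at 0.775 m → arm 0.775 m, τ = 302 × 0.775 = 234.1 N·m counterclockwise.
Sign: 21.9 × 10 = 219 N down at 0.281 m → arm 1.269 m, τ = 219 × 1.269 = 277.9 N·m counterclockwise.
Speaker: 23 × 10 = 230 N down at 1.52 m → arm 0.03 m, τ = 230 × 0.03 = 6.9 N·m counterclockwise.
Net load moment about support B = 518.9 N·m counterclockwise.
Reaction R at support A is upward at 0.332 m, arm 1.218 m → moment R × 1.218 clockwise.
Setting net torque to zero: R × 1.218 = 518.9 → R = 426 N.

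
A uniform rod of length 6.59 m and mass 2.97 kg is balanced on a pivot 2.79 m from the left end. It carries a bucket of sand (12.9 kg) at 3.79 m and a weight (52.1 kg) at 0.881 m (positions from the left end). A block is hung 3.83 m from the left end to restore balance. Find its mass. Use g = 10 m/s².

Sum moments about the pivot (at 2.79 m from the left end) (the support reaction has zero arm there).
Beam weight: 2.97 × 10 = 29.7 N down at 3.295 m → arm 0.505 m, τ = 29.7 × 0.505 = 15 N·m clockwise.
Bucket of sand: 12.9 × 10 = 129 N down at 3.79 m → arm 1 m, τ = 129 × 1 = 129 N·m clockwise.
Weight: 52.1 × 10 = 521 N down at 0.881 m → arm 1.909 m, τ = 521 × 1.909 = 994.6 N·m counterclockwise.
Net moment of known loads = 850.6 N·m counterclockwise.
An unknown mass m at 3.83 m has arm 1.04 m; its moment is m·g·1.04 clockwise.
Balancing moments: m × 10 × 1.04 = 850.6, giving m = 850.6 / (10 × 1.04) = 81.8 kg.

m ≈ 81.8 kg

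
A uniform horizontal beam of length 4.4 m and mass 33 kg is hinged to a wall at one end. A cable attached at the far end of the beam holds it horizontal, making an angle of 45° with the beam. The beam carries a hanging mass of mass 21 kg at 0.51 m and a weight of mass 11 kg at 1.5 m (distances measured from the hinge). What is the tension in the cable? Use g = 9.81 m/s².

T ≈ 315 N

Choose the hinge as the axis so the unknown hinge reaction has zero arm there.
Beam weight: 33 × 9.81 = 323.7 N down at 2.2 m → arm 2.2 m, τ = 323.7 × 2.2 = 712.1 N·m clockwise.
Hanging mass: 21 × 9.81 = 206 N down at 0.51 m → arm 0.51 m, τ = 206 × 0.51 = 105.1 N·m clockwise.
Weight: 11 × 9.81 = 107.9 N down at 1.5 m → arm 1.5 m, τ = 107.9 × 1.5 = 161.9 N·m clockwise.
Total clockwise load moment = 979.1 N·m.
The cable tension T acts at 4.4 m; only its component perpendicular to the beam, T sinθ, produces torque. sin 45° = 0.7071.
Balancing moments: T × 4.4 × 0.7071 = 979.1, giving T = 979.1 / 3.111 = 315 N.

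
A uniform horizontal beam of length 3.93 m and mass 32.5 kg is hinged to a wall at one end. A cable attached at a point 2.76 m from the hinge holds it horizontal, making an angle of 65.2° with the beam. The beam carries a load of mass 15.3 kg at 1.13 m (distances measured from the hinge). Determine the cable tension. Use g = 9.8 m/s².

T ≈ 317 N

Sum moments about the hinge (the unknown hinge reaction has zero arm there).
Beam weight: 32.5 × 9.8 = 318.5 N down at 1.965 m → arm 1.965 m, τ = 318.5 × 1.965 = 625.9 N·m clockwise.
Load: 15.3 × 9.8 = 149.9 N down at 1.13 m → arm 1.13 m, τ = 149.9 × 1.13 = 169.4 N·m clockwise.
Total clockwise load moment = 795.3 N·m.
The cable tension T acts at 2.76 m; only its component perpendicular to the beam, T sinθ, produces torque. sin 65.2° = 0.9078.
For rotational equilibrium, T × 2.76 × 0.9078 = 795.3, so T = 795.3 / 2.506 = 317 N.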